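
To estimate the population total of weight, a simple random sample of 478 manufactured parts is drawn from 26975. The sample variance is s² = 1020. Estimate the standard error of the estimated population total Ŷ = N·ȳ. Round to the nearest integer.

39054

Var(Ŷ) = N²·Var(ȳ) = N²·(1 − n/N)·s²/n.
f = 478/26975 = 0.01772011; Var(ȳ) = 0.98227989·1020/478 = 2.0960784.
Var(Ŷ) = 26975² · 2.0960784 = 1.5252128 × 10^9.
SE(Ŷ) = √(1.5252128 × 10^9) = 39054.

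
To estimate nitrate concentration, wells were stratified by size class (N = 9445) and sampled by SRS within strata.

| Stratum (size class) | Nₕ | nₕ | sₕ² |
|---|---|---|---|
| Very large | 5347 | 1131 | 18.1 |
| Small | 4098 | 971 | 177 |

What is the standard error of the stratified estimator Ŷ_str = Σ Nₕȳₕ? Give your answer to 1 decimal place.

1642.2

Var(Ŷ_str) = Σₕ Nₕ²(1 − fₕ)sₕ²/nₕ.
Very large: 5347²·(1 − 1131/5347)·18.1/1131 = 360766.96.
Small: 4098²·(1 − 971/4098)·177/971 = 2.335898 × 10^6.
Sum = 2.696665 × 10^6.
SE = √(2.696665 × 10^6) = 1642.2.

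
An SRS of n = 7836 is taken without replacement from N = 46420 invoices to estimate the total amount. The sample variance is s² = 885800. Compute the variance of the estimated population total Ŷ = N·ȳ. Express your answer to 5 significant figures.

2.0247 × 10^11

Var(Ŷ) = N²·Var(ȳ) = N²·(1 − n/N)·s²/n.
f = 7836/46420 = 0.16880655; Var(ȳ) = 0.83119345·885800/7836 = 93.960076.
Var(Ŷ) = 46420² · 93.960076 = 2.0246671 × 10^11.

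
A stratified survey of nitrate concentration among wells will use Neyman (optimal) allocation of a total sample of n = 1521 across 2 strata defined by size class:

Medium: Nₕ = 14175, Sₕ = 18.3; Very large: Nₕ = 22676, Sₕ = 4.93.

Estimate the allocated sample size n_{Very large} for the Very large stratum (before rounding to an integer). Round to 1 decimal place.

Neyman allocation: nₕ = n·NₕSₕ / Σⱼ NⱼSⱼ.
Σ NⱼSⱼ = 14175·18.3 + 22676·4.93 = 371195.18.
n_{Very large} = 1521·22676·4.93 / 371195.18 = 458.1.

458.1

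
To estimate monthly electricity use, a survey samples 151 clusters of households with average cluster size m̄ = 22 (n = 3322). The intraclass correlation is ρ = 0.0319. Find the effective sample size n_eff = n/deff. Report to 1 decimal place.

deff = 1 + (22 − 1)·0.0319 = 1 + 0.6699 = 1.6699.
n_eff = 3322 / 1.6699 = 1989.3.

1989.3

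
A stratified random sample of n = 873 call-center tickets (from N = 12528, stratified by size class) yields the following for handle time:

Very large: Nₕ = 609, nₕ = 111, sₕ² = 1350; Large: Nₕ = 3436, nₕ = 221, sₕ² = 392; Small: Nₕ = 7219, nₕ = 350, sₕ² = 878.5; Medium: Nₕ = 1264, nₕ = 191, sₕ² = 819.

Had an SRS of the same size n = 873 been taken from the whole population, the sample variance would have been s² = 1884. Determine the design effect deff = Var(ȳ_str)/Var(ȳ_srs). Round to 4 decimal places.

0.4873

Var(ȳ_str) = Σ Wₕ²(1−fₕ)sₕ²/nₕ with Wₕ = Nₕ/12528:
  Very large: (609/12528)²·(1−111/609)·1350/111 = 0.023501411
  Large: (3436/12528)²·(1−221/3436)·392/221 = 0.12484307
  Small: (7219/12528)²·(1−350/7219)·878.5/350 = 0.79301388
  Medium: (1264/12528)²·(1−191/1264)·819/191 = 0.037053893
  → Var(ȳ_str) = 0.97841225.
Var(ȳ_srs) = (1 − 873/12528)·1884/873 = 2.0076925.
deff = 0.97841225 / 2.0076925 = 0.4873.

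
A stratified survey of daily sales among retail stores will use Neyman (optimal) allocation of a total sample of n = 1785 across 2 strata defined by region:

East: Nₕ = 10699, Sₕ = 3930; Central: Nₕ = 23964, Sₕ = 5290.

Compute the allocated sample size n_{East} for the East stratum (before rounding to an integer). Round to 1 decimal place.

444.6

Neyman allocation: nₕ = n·NₕSₕ / Σⱼ NⱼSⱼ.
Σ NⱼSⱼ = 10699·3930 + 23964·5290 = 1.6881663 × 10^8.
n_{East} = 1785·10699·3930 / (1.6881663 × 10^8) = 444.6.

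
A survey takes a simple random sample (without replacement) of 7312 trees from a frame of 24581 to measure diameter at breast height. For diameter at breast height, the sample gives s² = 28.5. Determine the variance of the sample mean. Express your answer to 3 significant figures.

Under SRS without replacement, Var(ȳ) = (1 − f)·s²/n with f = n/N = 7312/24581 = 0.29746552.
Var(ȳ) = (1 − 0.29746552)·28.5/7312 = 0.70253448·0.0038977024 = 0.0027382703.

0.00274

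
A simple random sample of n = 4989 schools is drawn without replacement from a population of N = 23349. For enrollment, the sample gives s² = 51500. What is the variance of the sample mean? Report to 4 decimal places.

8.1170

Under SRS without replacement, Var(ȳ) = (1 − f)·s²/n with f = n/N = 4989/23349 = 0.21367082.
Var(ȳ) = (1 − 0.21367082)·51500/4989 = 0.78632918·10.32271 = 8.117048.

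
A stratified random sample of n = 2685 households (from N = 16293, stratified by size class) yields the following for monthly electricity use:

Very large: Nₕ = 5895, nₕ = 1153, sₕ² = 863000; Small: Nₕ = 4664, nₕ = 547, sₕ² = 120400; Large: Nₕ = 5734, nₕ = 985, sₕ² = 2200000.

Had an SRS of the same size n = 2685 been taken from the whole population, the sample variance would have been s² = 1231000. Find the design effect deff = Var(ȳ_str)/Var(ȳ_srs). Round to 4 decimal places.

Var(ȳ_str) = Σ Wₕ²(1−fₕ)sₕ²/nₕ with Wₕ = Nₕ/16293:
  Very large: (5895/16293)²·(1−1153/5895)·863000/1153 = 78.817877
  Small: (4664/16293)²·(1−547/4664)·120400/547 = 15.921224
  Large: (5734/16293)²·(1−985/5734)·2200000/985 = 229.11008
  → Var(ȳ_str) = 323.84918.
Var(ȳ_srs) = (1 − 2685/16293)·1231000/2685 = 382.91908.
deff = 323.84918 / 382.91908 = 0.8457.

0.8457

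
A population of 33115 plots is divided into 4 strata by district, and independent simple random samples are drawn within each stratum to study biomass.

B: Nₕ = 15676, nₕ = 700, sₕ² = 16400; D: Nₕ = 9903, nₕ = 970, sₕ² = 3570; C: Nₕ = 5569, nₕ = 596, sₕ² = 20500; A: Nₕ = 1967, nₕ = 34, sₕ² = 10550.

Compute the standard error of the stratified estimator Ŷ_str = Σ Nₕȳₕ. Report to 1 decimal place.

89208.5

Var(Ŷ_str) = Σₕ Nₕ²(1 − fₕ)sₕ²/nₕ.
B: 15676²·(1 − 700/15676)·16400/700 = 5.5001799 × 10^9.
D: 9903²·(1 − 970/9903)·3570/970 = 3.2558216 × 10^8.
C: 5569²·(1 − 596/5569)·20500/596 = 9.5258399 × 10^8.
A: 1967²·(1 − 34/1967)·10550/34 = 1.1798037 × 10^9.
Sum = 7.9581498 × 10^9.
SE = √(7.9581498 × 10^9) = 89208.5.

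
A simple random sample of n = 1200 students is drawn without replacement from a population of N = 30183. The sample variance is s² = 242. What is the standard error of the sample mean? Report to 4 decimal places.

0.4401

Under SRS without replacement, Var(ȳ) = (1 − f)·s²/n with f = n/N = 1200/30183 = 0.03975748.
Var(ȳ) = (1 − 0.03975748)·242/1200 = 0.96024252·0.20166667 = 0.19364891.
SE(ȳ) = √(0.19364891) = 0.4401.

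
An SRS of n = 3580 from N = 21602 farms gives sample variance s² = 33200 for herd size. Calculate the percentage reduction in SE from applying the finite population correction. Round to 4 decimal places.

f = n/N = 3580/21602 = 0.16572540.
SE_no-fpc = √(s²/n) = 3.0452821; SE_fpc = √((1−f)s²/n) = 2.7815191.
Ratio = √(1−f) = 0.91338634. Reduction = 100·(1 − 0.91338634) = 8.6614%.

8.6614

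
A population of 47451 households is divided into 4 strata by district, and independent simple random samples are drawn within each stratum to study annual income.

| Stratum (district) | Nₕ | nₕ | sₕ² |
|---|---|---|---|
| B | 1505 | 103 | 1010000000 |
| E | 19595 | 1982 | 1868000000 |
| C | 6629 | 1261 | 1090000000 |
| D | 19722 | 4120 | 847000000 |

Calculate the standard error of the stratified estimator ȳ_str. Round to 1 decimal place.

Var(ȳ_str) = Σₕ Wₕ²(1 − fₕ)sₕ²/nₕ with Wₕ = Nₕ/N, N = 47451.
B: Wₕ = 0.03171693; term = 0.03171693²·(1 − 0.06843854)·1010000000/103 = 9189.2047.
E: Wₕ = 0.41295231; term = 0.41295231²·(1 − 0.10114825)·1868000000/1982 = 144464.48.
C: Wₕ = 0.13970201; term = 0.13970201²·(1 − 0.19022477)·1090000000/1261 = 13660.959.
D: Wₕ = 0.41562875; term = 0.41562875²·(1 − 0.20890376)·847000000/4120 = 28094.848.
Sum = 195409.49.
SE = √(195409.49) = 442.1.

442.1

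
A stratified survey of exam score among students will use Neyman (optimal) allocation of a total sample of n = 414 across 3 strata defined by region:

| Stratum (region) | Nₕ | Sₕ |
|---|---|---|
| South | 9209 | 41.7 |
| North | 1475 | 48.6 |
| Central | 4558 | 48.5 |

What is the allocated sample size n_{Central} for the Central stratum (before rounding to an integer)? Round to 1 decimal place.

135.2

Neyman allocation: nₕ = n·NₕSₕ / Σⱼ NⱼSⱼ.
Σ NⱼSⱼ = 9209·41.7 + 1475·48.6 + 4558·48.5 = 676763.3.
n_{Central} = 414·4558·48.5 / 676763.3 = 135.2.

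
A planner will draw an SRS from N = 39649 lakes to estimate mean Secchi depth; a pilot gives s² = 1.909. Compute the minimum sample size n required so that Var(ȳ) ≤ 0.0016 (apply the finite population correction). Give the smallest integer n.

1159

Without fpc, n₀ = s²/D = 1.909/0.0016 = 1193.1250.
With fpc, (1 − n/N)·s²/n ≤ D requires n ≥ n₀/(1 + n₀/N) = 1193.1250/(1 + 1193.1250/39649) = 1158.2701.
Rounding up, n = 1159.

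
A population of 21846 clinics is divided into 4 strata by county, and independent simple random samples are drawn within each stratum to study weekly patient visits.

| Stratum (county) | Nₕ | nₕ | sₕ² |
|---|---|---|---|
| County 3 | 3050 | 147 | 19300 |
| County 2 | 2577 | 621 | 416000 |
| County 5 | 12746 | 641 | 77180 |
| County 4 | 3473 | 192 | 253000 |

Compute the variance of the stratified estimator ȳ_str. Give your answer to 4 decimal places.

Var(ȳ_str) = Σₕ Wₕ²(1 − fₕ)sₕ²/nₕ with Wₕ = Nₕ/N, N = 21846.
County 3: Wₕ = 0.13961366; term = 0.13961366²·(1 − 0.04819672)·19300/147 = 2.4358077.
County 2: Wₕ = 0.11796210; term = 0.11796210²·(1 − 0.24097788)·416000/621 = 7.0752394.
County 5: Wₕ = 0.58344777; term = 0.58344777²·(1 − 0.05029029)·77180/641 = 38.926163.
County 4: Wₕ = 0.15897647; term = 0.15897647²·(1 − 0.05528362)·253000/192 = 31.462009.
Sum = 79.899219.

79.8992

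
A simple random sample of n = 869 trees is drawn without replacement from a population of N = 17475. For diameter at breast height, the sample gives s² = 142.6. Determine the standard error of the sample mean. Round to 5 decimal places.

Under SRS without replacement, Var(ȳ) = (1 − f)·s²/n with f = n/N = 869/17475 = 0.04972818.
Var(ȳ) = (1 − 0.04972818)·142.6/869 = 0.95027182·0.16409666 = 0.15593643.
SE(ȳ) = √(0.15593643) = 0.39489.

0.39489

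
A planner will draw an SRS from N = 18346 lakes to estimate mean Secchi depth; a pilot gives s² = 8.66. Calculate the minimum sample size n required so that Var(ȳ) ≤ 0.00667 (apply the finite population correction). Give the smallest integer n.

Without fpc, n₀ = s²/D = 8.66/0.00667 = 1298.3508.
With fpc, (1 − n/N)·s²/n ≤ D requires n ≥ n₀/(1 + n₀/N) = 1298.3508/(1 + 1298.3508/18346) = 1212.5391.
Rounding up, n = 1213.

1213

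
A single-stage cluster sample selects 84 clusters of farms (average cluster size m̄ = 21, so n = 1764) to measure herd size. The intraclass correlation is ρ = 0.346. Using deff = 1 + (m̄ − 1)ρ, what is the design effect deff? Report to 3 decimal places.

deff = 1 + (21 − 1)·0.346 = 1 + 6.92 = 7.92.

7.920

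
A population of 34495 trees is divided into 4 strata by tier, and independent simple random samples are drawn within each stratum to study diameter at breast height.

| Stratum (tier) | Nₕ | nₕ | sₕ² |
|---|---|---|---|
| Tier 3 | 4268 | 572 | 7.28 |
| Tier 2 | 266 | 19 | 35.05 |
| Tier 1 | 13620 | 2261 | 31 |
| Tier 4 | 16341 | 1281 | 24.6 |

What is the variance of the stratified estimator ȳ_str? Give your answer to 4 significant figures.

Var(ȳ_str) = Σₕ Wₕ²(1 − fₕ)sₕ²/nₕ with Wₕ = Nₕ/N, N = 34495.
Tier 3: Wₕ = 0.12372808; term = 0.12372808²·(1 − 0.13402062)·7.28/572 = 1.68725 × 10^-4.
Tier 2: Wₕ = 0.00771126; term = 0.00771126²·(1 − 0.07142857)·35.05/19 = 1.0185931 × 10^-4.
Tier 1: Wₕ = 0.39483983; term = 0.39483983²·(1 − 0.16600587)·31/2261 = 0.0017826498.
Tier 4: Wₕ = 0.47372083; term = 0.47372083²·(1 − 0.07839178)·24.6/1281 = 0.0039717077.
Sum = 0.0060249418.

0.006025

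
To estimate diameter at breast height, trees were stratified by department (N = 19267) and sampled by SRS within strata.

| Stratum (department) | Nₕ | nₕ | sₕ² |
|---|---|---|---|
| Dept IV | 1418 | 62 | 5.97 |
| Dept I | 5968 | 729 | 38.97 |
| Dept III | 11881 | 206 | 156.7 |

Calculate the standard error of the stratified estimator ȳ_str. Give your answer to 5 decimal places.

0.53781

Var(ȳ_str) = Σₕ Wₕ²(1 − fₕ)sₕ²/nₕ with Wₕ = Nₕ/N, N = 19267.
Dept IV: Wₕ = 0.07359734; term = 0.07359734²·(1 − 0.04372355)·5.97/62 = 4.9875857 × 10^-4.
Dept I: Wₕ = 0.30975243; term = 0.30975243²·(1 − 0.12215147)·38.97/729 = 0.0045024811.
Dept III: Wₕ = 0.61665023; term = 0.61665023²·(1 − 0.01733861)·156.7/206 = 0.28423887.
Sum = 0.28924011.
SE = √(0.28924011) = 0.53781.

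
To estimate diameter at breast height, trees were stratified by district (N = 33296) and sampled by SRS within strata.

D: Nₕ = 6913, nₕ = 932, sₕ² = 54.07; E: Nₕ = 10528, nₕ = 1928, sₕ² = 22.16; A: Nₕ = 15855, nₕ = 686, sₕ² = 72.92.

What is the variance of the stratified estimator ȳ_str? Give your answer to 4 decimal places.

Var(ȳ_str) = Σₕ Wₕ²(1 − fₕ)sₕ²/nₕ with Wₕ = Nₕ/N, N = 33296.
D: Wₕ = 0.20762254; term = 0.20762254²·(1 − 0.13481846)·54.07/932 = 0.0021636982.
E: Wₕ = 0.31619414; term = 0.31619414²·(1 − 0.18313070)·22.16/1928 = 9.3869159 × 10^-4.
A: Wₕ = 0.47618333; term = 0.47618333²·(1 − 0.04326711)·72.92/686 = 0.023060123.
Sum = 0.026162513.

0.0262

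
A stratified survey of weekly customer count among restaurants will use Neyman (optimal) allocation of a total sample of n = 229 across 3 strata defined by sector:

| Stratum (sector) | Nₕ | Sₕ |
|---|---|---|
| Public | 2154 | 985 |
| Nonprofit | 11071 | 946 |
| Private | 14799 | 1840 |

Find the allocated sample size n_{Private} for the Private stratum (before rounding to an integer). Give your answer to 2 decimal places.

Neyman allocation: nₕ = n·NₕSₕ / Σⱼ NⱼSⱼ.
Σ NⱼSⱼ = 2154·985 + 11071·946 + 14799·1840 = 3.9825016 × 10^7.
n_{Private} = 229·14799·1840 / (3.9825016 × 10^7) = 156.58.

156.58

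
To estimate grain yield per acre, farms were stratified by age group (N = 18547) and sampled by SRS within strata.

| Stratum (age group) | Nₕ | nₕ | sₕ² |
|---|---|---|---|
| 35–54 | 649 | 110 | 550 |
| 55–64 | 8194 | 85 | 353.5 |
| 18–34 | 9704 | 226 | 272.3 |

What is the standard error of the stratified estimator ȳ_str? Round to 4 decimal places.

Var(ȳ_str) = Σₕ Wₕ²(1 − fₕ)sₕ²/nₕ with Wₕ = Nₕ/N, N = 18547.
35–54: Wₕ = 0.03499218; term = 0.03499218²·(1 − 0.16949153)·550/110 = 0.0050845921.
55–64: Wₕ = 0.44179652; term = 0.44179652²·(1 − 0.01037344)·353.5/85 = 0.80331598.
18–34: Wₕ = 0.52321130; term = 0.52321130²·(1 − 0.02328937)·272.3/226 = 0.3221509.
Sum = 1.1305515.
SE = √(1.1305515) = 1.0633.

1.0633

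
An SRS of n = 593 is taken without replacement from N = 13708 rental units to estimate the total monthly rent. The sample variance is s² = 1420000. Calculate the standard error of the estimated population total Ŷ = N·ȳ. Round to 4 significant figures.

656100

Var(Ŷ) = N²·Var(ȳ) = N²·(1 − n/N)·s²/n.
f = 593/13708 = 0.04325941; Var(ȳ) = 0.95674059·1420000/593 = 2291.0146.
Var(Ŷ) = 13708² · 2291.0146 = 4.3050287 × 10^11.
SE(Ŷ) = √(4.3050287 × 10^11) = 656100.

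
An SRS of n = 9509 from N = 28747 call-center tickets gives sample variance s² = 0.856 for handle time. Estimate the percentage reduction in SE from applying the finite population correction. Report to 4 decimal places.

f = n/N = 9509/28747 = 0.33078234.
SE_no-fpc = √(s²/n) = 0.009487886; SE_fpc = √((1−f)s²/n) = 0.0077616339.
Ratio = √(1−f) = 0.81805725. Reduction = 100·(1 − 0.81805725) = 18.1943%.

18.1943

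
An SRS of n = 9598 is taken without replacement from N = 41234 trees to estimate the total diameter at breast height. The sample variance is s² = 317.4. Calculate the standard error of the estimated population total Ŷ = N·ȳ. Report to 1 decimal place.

Var(Ŷ) = N²·Var(ȳ) = N²·(1 − n/N)·s²/n.
f = 9598/41234 = 0.23276907; Var(ȳ) = 0.76723093·317.4/9598 = 0.025371858.
Var(Ŷ) = 41234² · 0.025371858 = 4.3138318 × 10^7.
SE(Ŷ) = √(4.3138318 × 10^7) = 6568.0.

6568.0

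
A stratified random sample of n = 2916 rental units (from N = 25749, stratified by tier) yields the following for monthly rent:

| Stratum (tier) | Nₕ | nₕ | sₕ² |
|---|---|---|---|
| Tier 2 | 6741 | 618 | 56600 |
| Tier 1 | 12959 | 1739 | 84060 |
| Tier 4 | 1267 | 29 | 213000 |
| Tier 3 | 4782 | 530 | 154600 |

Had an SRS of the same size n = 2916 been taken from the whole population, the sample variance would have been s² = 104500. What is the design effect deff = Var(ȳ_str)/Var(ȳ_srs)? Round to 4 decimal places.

1.3413

Var(ȳ_str) = Σ Wₕ²(1−fₕ)sₕ²/nₕ with Wₕ = Nₕ/25749:
  Tier 2: (6741/25749)²·(1−618/6741)·56600/618 = 5.7015877
  Tier 1: (12959/25749)²·(1−1739/12959)·84060/1739 = 10.600672
  Tier 4: (1267/25749)²·(1−29/1267)·213000/29 = 17.376333
  Tier 3: (4782/25749)²·(1−530/4782)·154600/530 = 8.9457285
  → Var(ȳ_str) = 42.624321.
Var(ȳ_srs) = (1 − 2916/25749)·104500/2916 = 31.778353.
deff = 42.624321 / 31.778353 = 1.3413.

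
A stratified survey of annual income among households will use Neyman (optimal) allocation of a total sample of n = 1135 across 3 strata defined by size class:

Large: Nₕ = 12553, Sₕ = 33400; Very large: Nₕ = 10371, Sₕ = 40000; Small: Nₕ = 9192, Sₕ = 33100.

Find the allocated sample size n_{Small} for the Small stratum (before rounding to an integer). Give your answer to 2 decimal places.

303.36

Neyman allocation: nₕ = n·NₕSₕ / Σⱼ NⱼSⱼ.
Σ NⱼSⱼ = 12553·33400 + 10371·40000 + 9192·33100 = 1.1383654 × 10^9.
n_{Small} = 1135·9192·33100 / (1.1383654 × 10^9) = 303.36.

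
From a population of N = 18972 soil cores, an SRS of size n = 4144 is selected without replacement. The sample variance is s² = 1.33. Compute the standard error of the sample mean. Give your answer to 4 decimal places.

Under SRS without replacement, Var(ȳ) = (1 − f)·s²/n with f = n/N = 4144/18972 = 0.21842716.
Var(ȳ) = (1 − 0.21842716)·1.33/4144 = 0.78157284·3.2094595 × 10^-4 = 2.5084264 × 10^-4.
SE(ȳ) = √(2.5084264 × 10^-4) = 0.0158.

0.0158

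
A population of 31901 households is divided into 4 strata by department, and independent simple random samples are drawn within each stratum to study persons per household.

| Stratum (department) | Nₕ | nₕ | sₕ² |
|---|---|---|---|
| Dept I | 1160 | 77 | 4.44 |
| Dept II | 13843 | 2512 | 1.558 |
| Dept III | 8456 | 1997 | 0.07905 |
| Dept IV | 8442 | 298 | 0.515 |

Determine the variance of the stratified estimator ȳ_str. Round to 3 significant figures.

2.86 × 10^-4

Var(ȳ_str) = Σₕ Wₕ²(1 − fₕ)sₕ²/nₕ with Wₕ = Nₕ/N, N = 31901.
Dept I: Wₕ = 0.03636250; term = 0.03636250²·(1 − 0.06637931)·4.44/77 = 7.1181985 × 10^-5.
Dept II: Wₕ = 0.43393624; term = 0.43393624²·(1 − 0.18146356)·1.558/2512 = 9.5595551 × 10^-5.
Dept III: Wₕ = 0.26507006; term = 0.26507006²·(1 − 0.23616367)·0.07905/1997 = 2.1244449 × 10^-6.
Dept IV: Wₕ = 0.26463120; term = 0.26463120²·(1 − 0.03529969)·0.515/298 = 1.1675231 × 10^-4.
Sum = 2.8565429 × 10^-4.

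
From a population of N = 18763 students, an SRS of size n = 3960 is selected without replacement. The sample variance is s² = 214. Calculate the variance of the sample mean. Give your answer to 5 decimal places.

Under SRS without replacement, Var(ȳ) = (1 − f)·s²/n with f = n/N = 3960/18763 = 0.21105367.
Var(ȳ) = (1 − 0.21105367)·214/3960 = 0.78894633·0.054040404 = 0.042634978.

0.04263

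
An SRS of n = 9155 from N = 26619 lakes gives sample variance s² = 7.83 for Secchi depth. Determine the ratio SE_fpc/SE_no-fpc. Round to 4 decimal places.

f = n/N = 9155/26619 = 0.34392727.
SE_no-fpc = √(s²/n) = 0.029245005; SE_fpc = √((1−f)s²/n) = 0.023687962.
Ratio = √(1−f) = 0.80998317.

0.8100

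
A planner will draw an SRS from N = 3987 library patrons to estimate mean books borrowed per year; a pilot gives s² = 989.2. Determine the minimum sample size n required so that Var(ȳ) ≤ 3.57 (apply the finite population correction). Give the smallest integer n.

260

Without fpc, n₀ = s²/D = 989.2/3.57 = 277.0868.
With fpc, (1 − n/N)·s²/n ≤ D requires n ≥ n₀/(1 + n₀/N) = 277.0868/(1 + 277.0868/3987) = 259.0813.
Rounding up, n = 260.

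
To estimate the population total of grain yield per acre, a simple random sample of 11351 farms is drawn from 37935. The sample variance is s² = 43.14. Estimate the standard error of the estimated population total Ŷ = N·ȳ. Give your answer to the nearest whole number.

Var(Ŷ) = N²·Var(ȳ) = N²·(1 − n/N)·s²/n.
f = 11351/37935 = 0.29922235; Var(ȳ) = 0.70077765·43.14/11351 = 0.0026633378.
Var(Ŷ) = 37935² · 0.0026633378 = 3.8327141 × 10^6.
SE(Ŷ) = √(3.8327141 × 10^6) = 1958.

1958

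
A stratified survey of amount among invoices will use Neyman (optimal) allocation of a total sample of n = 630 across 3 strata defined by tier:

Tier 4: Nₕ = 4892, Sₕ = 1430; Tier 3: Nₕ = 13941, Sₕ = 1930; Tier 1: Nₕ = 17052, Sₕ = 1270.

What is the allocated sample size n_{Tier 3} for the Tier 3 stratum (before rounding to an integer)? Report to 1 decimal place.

Neyman allocation: nₕ = n·NₕSₕ / Σⱼ NⱼSⱼ.
Σ NⱼSⱼ = 4892·1430 + 13941·1930 + 17052·1270 = 5.555773 × 10^7.
n_{Tier 3} = 630·13941·1930 / (5.555773 × 10^7) = 305.1.

305.1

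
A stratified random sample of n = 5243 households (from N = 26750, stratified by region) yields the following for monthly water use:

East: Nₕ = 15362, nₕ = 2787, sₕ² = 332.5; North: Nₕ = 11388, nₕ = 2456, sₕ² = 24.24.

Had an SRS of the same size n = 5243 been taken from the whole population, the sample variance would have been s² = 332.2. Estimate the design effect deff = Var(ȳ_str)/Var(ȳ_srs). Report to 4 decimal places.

Var(ȳ_str) = Σ Wₕ²(1−fₕ)sₕ²/nₕ with Wₕ = Nₕ/26750:
  East: (15362/26750)²·(1−2787/15362)·332.5/2787 = 0.032207934
  North: (11388/26750)²·(1−2456/11388)·24.24/2456 = 0.0014029844
  → Var(ȳ_str) = 0.033610918.
Var(ȳ_srs) = (1 − 5243/26750)·332.2/5243 = 0.05094198.
deff = 0.033610918 / 0.05094198 = 0.6598.

0.6598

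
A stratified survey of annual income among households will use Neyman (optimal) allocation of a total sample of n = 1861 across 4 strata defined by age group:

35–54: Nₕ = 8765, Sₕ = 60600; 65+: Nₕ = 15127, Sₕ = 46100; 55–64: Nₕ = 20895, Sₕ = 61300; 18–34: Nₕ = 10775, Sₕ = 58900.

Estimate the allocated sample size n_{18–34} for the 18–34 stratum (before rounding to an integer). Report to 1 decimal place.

Neyman allocation: nₕ = n·NₕSₕ / Σⱼ NⱼSⱼ.
Σ NⱼSⱼ = 8765·60600 + 15127·46100 + 20895·61300 + 10775·58900 = 3.1440247 × 10^9.
n_{18–34} = 1861·10775·58900 / (3.1440247 × 10^9) = 375.7.

375.7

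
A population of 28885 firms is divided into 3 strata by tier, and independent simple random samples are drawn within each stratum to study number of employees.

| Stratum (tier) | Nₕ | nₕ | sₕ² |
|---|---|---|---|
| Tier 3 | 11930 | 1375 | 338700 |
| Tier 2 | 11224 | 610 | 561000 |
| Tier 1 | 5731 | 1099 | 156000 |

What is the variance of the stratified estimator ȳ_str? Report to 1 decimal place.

Var(ȳ_str) = Σₕ Wₕ²(1 − fₕ)sₕ²/nₕ with Wₕ = Nₕ/N, N = 28885.
Tier 3: Wₕ = 0.41301714; term = 0.41301714²·(1 − 0.11525566)·338700/1375 = 37.176323.
Tier 2: Wₕ = 0.38857539; term = 0.38857539²·(1 − 0.05434783)·561000/610 = 131.31521.
Tier 1: Wₕ = 0.19840748; term = 0.19840748²·(1 − 0.19176409)·156000/1099 = 4.5162827.
Sum = 173.00782.

173.0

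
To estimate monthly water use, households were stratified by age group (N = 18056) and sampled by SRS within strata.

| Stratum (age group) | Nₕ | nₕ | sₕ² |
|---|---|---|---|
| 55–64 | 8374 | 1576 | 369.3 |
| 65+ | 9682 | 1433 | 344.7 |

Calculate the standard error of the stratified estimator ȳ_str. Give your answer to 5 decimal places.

0.31598

Var(ȳ_str) = Σₕ Wₕ²(1 − fₕ)sₕ²/nₕ with Wₕ = Nₕ/N, N = 18056.
55–64: Wₕ = 0.46377935; term = 0.46377935²·(1 − 0.18820158)·369.3/1576 = 0.040916089.
65+: Wₕ = 0.53622065; term = 0.53622065²·(1 − 0.14800661)·344.7/1433 = 0.05892755.
Sum = 0.099843639.
SE = √(0.099843639) = 0.31598.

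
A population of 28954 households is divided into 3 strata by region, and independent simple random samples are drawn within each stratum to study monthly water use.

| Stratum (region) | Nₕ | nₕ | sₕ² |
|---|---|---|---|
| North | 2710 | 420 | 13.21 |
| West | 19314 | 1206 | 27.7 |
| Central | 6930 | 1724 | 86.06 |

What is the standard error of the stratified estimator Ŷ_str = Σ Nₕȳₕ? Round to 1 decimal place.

Var(Ŷ_str) = Σₕ Nₕ²(1 − fₕ)sₕ²/nₕ.
North: 2710²·(1 − 420/2710)·13.21/420 = 195190.33.
West: 19314²·(1 − 1206/19314)·27.7/1206 = 8.032952 × 10^6.
Central: 6930²·(1 − 1724/6930)·86.06/1724 = 1.8009493 × 10^6.
Sum = 1.0029092 × 10^7.
SE = √(1.0029092 × 10^7) = 3166.9.

3166.9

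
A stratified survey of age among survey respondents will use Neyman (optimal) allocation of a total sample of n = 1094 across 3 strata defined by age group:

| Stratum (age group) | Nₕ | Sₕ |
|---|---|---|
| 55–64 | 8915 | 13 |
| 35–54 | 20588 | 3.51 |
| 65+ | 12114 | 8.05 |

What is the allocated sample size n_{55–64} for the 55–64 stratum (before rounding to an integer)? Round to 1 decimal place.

443.8

Neyman allocation: nₕ = n·NₕSₕ / Σⱼ NⱼSⱼ.
Σ NⱼSⱼ = 8915·13 + 20588·3.51 + 12114·8.05 = 285676.58.
n_{55–64} = 1094·8915·13 / 285676.58 = 443.8.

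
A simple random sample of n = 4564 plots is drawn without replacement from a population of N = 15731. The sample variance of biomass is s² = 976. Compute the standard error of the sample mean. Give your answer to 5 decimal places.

Under SRS without replacement, Var(ȳ) = (1 − f)·s²/n with f = n/N = 4564/15731 = 0.29012777.
Var(ȳ) = (1 − 0.29012777)·976/4564 = 0.70987223·0.2138475 = 0.1518044.
SE(ȳ) = √(0.1518044) = 0.38962.

0.38962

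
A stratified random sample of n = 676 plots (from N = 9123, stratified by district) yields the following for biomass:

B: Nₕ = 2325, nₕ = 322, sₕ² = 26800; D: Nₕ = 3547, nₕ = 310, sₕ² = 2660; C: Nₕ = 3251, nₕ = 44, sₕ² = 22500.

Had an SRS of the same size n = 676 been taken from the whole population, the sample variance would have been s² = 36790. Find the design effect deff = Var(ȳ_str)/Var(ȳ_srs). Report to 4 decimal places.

1.3871

Var(ȳ_str) = Σ Wₕ²(1−fₕ)sₕ²/nₕ with Wₕ = Nₕ/9123:
  B: (2325/9123)²·(1−322/2325)·26800/322 = 4.6570133
  D: (3547/9123)²·(1−310/3547)·2660/310 = 1.1837186
  C: (3251/9123)²·(1−44/3251)·22500/44 = 64.057564
  → Var(ȳ_str) = 69.898296.
Var(ȳ_srs) = (1 − 676/9123)·36790/676 = 50.390412.
deff = 69.898296 / 50.390412 = 1.3871.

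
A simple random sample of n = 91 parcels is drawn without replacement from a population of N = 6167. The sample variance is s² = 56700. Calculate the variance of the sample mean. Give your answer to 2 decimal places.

613.88

Under SRS without replacement, Var(ȳ) = (1 − f)·s²/n with f = n/N = 91/6167 = 0.01475596.
Var(ȳ) = (1 − 0.01475596)·56700/91 = 0.98524404·623.07692 = 613.88283.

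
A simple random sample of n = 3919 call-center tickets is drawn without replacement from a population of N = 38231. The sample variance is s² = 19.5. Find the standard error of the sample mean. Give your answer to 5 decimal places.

0.06683

Under SRS without replacement, Var(ȳ) = (1 − f)·s²/n with f = n/N = 3919/38231 = 0.10250844.
Var(ȳ) = (1 − 0.10250844)·19.5/3919 = 0.89749156·0.0049757591 = 0.0044657018.
SE(ȳ) = √(0.0044657018) = 0.06683.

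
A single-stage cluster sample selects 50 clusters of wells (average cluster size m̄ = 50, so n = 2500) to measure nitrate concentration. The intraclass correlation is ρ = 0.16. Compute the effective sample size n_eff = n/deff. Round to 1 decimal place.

deff = 1 + (50 − 1)·0.16 = 1 + 7.84 = 8.84.
n_eff = 2500 / 8.84 = 282.8.

282.8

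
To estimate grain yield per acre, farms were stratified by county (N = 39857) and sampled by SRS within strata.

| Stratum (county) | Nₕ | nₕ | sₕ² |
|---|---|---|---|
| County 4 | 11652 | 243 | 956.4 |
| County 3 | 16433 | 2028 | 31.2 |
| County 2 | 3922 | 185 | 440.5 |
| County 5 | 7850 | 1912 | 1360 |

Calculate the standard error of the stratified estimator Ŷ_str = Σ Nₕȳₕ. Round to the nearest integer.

24391

Var(Ŷ_str) = Σₕ Nₕ²(1 − fₕ)sₕ²/nₕ.
County 4: 11652²·(1 − 243/11652)·956.4/243 = 5.232164 × 10^8.
County 3: 16433²·(1 − 2028/16433)·31.2/2028 = 3.6418056 × 10^6.
County 2: 3922²·(1 − 185/3922)·440.5/185 = 3.4898348 × 10^7.
County 5: 7850²·(1 − 1912/7850)·1360/1912 = 3.3155904 × 10^7.
Sum = 5.9491246 × 10^8.
SE = √(5.9491246 × 10^8) = 24391.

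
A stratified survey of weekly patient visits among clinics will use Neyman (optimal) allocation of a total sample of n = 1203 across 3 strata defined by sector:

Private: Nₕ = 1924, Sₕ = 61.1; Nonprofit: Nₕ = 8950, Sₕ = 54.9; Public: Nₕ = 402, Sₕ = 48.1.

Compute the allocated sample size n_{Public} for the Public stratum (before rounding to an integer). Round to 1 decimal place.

37.0

Neyman allocation: nₕ = n·NₕSₕ / Σⱼ NⱼSⱼ.
Σ NⱼSⱼ = 1924·61.1 + 8950·54.9 + 402·48.1 = 628247.6.
n_{Public} = 1203·402·48.1 / 628247.6 = 37.0.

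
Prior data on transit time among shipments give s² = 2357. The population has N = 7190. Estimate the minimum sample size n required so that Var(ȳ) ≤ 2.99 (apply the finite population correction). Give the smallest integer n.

Without fpc, n₀ = s²/D = 2357/2.99 = 788.2943.
With fpc, (1 − n/N)·s²/n ≤ D requires n ≥ n₀/(1 + n₀/N) = 788.2943/(1 + 788.2943/7190) = 710.4070.
Rounding up, n = 711.

711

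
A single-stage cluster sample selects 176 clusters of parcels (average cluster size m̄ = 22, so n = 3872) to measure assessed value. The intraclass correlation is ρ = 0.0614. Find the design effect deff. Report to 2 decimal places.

2.29

deff = 1 + (22 − 1)·0.0614 = 1 + 1.2894 = 2.2894.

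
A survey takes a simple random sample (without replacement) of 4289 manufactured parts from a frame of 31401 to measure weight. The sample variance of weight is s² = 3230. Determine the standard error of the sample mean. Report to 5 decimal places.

0.80637

Under SRS without replacement, Var(ȳ) = (1 − f)·s²/n with f = n/N = 4289/31401 = 0.13658801.
Var(ȳ) = (1 − 0.13658801)·3230/4289 = 0.86341199·0.7530893 = 0.65022633.
SE(ȳ) = √(0.65022633) = 0.80637.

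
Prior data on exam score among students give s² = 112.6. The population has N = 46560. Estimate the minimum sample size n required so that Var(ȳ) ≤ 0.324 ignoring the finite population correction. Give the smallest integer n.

348

Without fpc, n₀ = s²/D = 112.6/0.324 = 347.5309.
Rounding up, n = 348.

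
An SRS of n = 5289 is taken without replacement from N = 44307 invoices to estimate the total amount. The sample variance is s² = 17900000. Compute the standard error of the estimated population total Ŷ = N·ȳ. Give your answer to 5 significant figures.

2.4188 × 10^6

Var(Ŷ) = N²·Var(ȳ) = N²·(1 − n/N)·s²/n.
f = 5289/44307 = 0.11937166; Var(ȳ) = 0.88062834·17900000/5289 = 2980.3833.
Var(Ŷ) = 44307² · 2980.3833 = 5.850821 × 10^12.
SE(Ŷ) = √(5.850821 × 10^12) = 2.4188 × 10^6.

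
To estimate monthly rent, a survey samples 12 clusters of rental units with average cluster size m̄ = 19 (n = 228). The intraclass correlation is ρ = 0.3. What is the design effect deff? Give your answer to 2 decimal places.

deff = 1 + (19 − 1)·0.3 = 1 + 5.4 = 6.4.

6.40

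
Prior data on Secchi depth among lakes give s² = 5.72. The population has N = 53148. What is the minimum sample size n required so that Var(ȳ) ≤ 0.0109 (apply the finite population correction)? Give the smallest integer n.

520

Without fpc, n₀ = s²/D = 5.72/0.0109 = 524.7706.
With fpc, (1 − n/N)·s²/n ≤ D requires n ≥ n₀/(1 + n₀/N) = 524.7706/(1 + 524.7706/53148) = 519.6398.
Rounding up, n = 520.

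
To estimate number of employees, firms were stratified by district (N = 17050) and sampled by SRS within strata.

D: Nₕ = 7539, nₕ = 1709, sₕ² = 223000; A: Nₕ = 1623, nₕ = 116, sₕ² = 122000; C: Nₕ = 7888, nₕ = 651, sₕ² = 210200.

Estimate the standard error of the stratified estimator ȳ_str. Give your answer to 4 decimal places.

9.5908

Var(ȳ_str) = Σₕ Wₕ²(1 − fₕ)sₕ²/nₕ with Wₕ = Nₕ/N, N = 17050.
D: Wₕ = 0.44217009; term = 0.44217009²·(1 − 0.22668789)·223000/1709 = 19.728603.
A: Wₕ = 0.09519062; term = 0.09519062²·(1 − 0.07147258)·122000/116 = 8.8488095.
C: Wₕ = 0.46263930; term = 0.46263930²·(1 − 0.08253043)·210200/651 = 63.405719.
Sum = 91.983132.
SE = √(91.983132) = 9.5908.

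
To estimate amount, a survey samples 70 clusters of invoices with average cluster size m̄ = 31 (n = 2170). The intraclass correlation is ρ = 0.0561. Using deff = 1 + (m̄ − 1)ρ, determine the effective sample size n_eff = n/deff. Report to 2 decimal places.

808.80

deff = 1 + (31 − 1)·0.0561 = 1 + 1.683 = 2.683.
n_eff = 2170 / 2.683 = 808.80.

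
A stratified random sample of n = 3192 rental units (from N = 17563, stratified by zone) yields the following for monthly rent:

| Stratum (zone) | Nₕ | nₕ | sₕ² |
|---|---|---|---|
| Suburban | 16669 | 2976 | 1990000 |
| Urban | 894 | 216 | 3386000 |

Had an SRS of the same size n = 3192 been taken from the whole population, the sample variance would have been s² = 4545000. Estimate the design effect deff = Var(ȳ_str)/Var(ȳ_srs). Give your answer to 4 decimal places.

Var(ȳ_str) = Σ Wₕ²(1−fₕ)sₕ²/nₕ with Wₕ = Nₕ/17563:
  Suburban: (16669/17563)²·(1−2976/16669)·1990000/2976 = 494.80138
  Urban: (894/17563)²·(1−216/894)·3386000/216 = 30.803709
  → Var(ȳ_str) = 525.60509.
Var(ȳ_srs) = (1 − 3192/17563)·4545000/3192 = 1165.0895.
deff = 525.60509 / 1165.0895 = 0.4511.

0.4511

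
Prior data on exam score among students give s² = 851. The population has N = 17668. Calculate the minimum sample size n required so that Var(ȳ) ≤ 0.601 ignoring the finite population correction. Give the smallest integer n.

Without fpc, n₀ = s²/D = 851/0.601 = 1415.9734.
Rounding up, n = 1416.

1416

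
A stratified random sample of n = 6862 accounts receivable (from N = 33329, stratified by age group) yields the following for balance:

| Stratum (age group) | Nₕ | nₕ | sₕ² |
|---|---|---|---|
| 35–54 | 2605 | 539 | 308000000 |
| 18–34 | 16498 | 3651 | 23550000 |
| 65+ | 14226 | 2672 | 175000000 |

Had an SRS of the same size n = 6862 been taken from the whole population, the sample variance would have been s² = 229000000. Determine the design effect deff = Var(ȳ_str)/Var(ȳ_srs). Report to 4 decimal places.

Var(ȳ_str) = Σ Wₕ²(1−fₕ)sₕ²/nₕ with Wₕ = Nₕ/33329:
  35–54: (2605/33329)²·(1−539/2605)·308000000/539 = 2768.5695
  18–34: (16498/33329)²·(1−3651/16498)·23550000/3651 = 1230.7435
  65+: (14226/33329)²·(1−2672/14226)·175000000/2672 = 9691.0804
  → Var(ȳ_str) = 13690.393.
Var(ȳ_srs) = (1 − 6862/33329)·229000000/6862 = 26501.301.
deff = 13690.393 / 26501.301 = 0.5166.

0.5166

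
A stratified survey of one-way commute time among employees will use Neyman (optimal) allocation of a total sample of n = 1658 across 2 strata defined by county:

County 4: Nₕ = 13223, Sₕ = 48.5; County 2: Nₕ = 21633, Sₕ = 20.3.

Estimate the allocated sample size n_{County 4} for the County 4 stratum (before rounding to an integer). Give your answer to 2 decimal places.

Neyman allocation: nₕ = n·NₕSₕ / Σⱼ NⱼSⱼ.
Σ NⱼSⱼ = 13223·48.5 + 21633·20.3 = 1.0804654 × 10^6.
n_{County 4} = 1658·13223·48.5 / (1.0804654 × 10^6) = 984.11.

984.11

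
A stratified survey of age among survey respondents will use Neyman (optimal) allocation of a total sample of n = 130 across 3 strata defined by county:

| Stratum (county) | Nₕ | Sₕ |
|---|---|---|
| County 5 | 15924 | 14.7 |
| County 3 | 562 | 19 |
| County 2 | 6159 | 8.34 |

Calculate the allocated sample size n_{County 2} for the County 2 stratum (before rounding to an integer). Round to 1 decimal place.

22.5

Neyman allocation: nₕ = n·NₕSₕ / Σⱼ NⱼSⱼ.
Σ NⱼSⱼ = 15924·14.7 + 562·19 + 6159·8.34 = 296126.86.
n_{County 2} = 130·6159·8.34 / 296126.86 = 22.5.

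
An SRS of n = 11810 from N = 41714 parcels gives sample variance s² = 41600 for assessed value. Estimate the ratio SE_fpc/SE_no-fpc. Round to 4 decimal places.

0.8467

f = n/N = 11810/41714 = 0.28311838.
SE_no-fpc = √(s²/n) = 1.8768161; SE_fpc = √((1−f)s²/n) = 1.5890788.
Ratio = √(1−f) = 0.84668862.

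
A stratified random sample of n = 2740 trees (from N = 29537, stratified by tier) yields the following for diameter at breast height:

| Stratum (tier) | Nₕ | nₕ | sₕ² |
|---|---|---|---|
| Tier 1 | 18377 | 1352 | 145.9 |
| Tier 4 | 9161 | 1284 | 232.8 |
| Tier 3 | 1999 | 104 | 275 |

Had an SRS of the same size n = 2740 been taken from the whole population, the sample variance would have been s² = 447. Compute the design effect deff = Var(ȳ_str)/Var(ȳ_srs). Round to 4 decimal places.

0.4404

Var(ȳ_str) = Σ Wₕ²(1−fₕ)sₕ²/nₕ with Wₕ = Nₕ/29537:
  Tier 1: (18377/29537)²·(1−1352/18377)·145.9/1352 = 0.038699697
  Tier 4: (9161/29537)²·(1−1284/9161)·232.8/1284 = 0.014996466
  Tier 3: (1999/29537)²·(1−104/1999)·275/104 = 0.011481235
  → Var(ȳ_str) = 0.065177398.
Var(ȳ_srs) = (1 − 2740/29537)·447/2740 = 0.14800512.
deff = 0.065177398 / 0.14800512 = 0.4404.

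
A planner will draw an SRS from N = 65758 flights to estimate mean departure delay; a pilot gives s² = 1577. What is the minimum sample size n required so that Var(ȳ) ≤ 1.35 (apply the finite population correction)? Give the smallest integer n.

1148

Without fpc, n₀ = s²/D = 1577/1.35 = 1168.1481.
With fpc, (1 − n/N)·s²/n ≤ D requires n ≥ n₀/(1 + n₀/N) = 1168.1481/(1 + 1168.1481/65758) = 1147.7589.
Rounding up, n = 1148.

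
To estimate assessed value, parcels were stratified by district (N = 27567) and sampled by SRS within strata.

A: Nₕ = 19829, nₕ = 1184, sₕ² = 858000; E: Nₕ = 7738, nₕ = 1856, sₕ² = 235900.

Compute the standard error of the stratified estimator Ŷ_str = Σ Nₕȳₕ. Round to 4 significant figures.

Var(Ŷ_str) = Σₕ Nₕ²(1 − fₕ)sₕ²/nₕ.
A: 19829²·(1 − 1184/19829)·858000/1184 = 2.6791608 × 10^11.
E: 7738²·(1 − 1856/7738)·235900/1856 = 5.7850047 × 10^9.
Sum = 2.7370108 × 10^11.
SE = √(2.7370108 × 10^11) = 523200.

523200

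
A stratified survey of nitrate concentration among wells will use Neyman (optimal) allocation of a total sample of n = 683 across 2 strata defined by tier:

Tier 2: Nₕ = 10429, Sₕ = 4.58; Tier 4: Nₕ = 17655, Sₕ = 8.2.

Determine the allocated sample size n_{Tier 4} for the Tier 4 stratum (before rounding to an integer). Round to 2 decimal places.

513.56

Neyman allocation: nₕ = n·NₕSₕ / Σⱼ NⱼSⱼ.
Σ NⱼSⱼ = 10429·4.58 + 17655·8.2 = 192535.82.
n_{Tier 4} = 683·17655·8.2 / 192535.82 = 513.56.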